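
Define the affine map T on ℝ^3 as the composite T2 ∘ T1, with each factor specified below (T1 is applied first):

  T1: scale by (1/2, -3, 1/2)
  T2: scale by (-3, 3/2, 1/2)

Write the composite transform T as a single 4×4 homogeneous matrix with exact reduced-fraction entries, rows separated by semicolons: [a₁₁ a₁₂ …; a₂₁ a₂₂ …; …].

T1 = [1/2 0 0 0; 0 -3 0 0; 0 0 1/2 0; 0 0 0 1]
T2·T1 = [-3/2 0 0 0; 0 -9/2 0 0; 0 0 1/4 0; 0 0 0 1]

T = [-3/2 0 0 0; 0 -9/2 0 0; 0 0 1/4 0; 0 0 0 1]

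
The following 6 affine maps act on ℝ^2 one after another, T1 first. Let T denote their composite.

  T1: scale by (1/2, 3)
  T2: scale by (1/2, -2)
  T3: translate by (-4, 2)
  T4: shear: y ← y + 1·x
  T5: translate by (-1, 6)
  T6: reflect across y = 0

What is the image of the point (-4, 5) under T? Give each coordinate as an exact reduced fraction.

T(p) = (-6, 27)

T1 scale by (1/2, 3): (-4, 5) → (-2, 15)
T2 scale by (1/2, -2): (-2, 15) → (-1, -30)
T3 translate by (-4, 2): (-1, -30) → (-5, -28)
T4 shear: y ← y + 1·x: (-5, -28) → (-5, -33)
T5 translate by (-1, 6): (-5, -33) → (-6, -27)
T6 reflect across y = 0: (-6, -27) → (-6, 27)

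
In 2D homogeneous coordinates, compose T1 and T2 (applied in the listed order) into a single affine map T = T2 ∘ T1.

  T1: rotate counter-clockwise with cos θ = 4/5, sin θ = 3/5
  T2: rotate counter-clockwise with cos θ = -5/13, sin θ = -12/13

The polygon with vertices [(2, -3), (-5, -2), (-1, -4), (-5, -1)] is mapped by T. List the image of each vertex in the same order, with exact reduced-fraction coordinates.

image vertices: (-157/65, -174/65), (-206/65, 283/65), (-268/65, -1/65), (-11/5, 23/5)

T1 rotate counter-clockwise with cos θ = 4/5, sin θ = 3/5: (2, -3) → (17/5, -6/5); (-5, -2) → (-14/5, -23/5); (-1, -4) → (8/5, -19/5); (-5, -1) → (-17/5, -19/5)
T2 rotate counter-clockwise with cos θ = -5/13, sin θ = -12/13: (17/5, -6/5) → (-157/65, -174/65); (-14/5, -23/5) → (-206/65, 283/65); (8/5, -19/5) → (-268/65, -1/65); (-17/5, -19/5) → (-11/5, 23/5)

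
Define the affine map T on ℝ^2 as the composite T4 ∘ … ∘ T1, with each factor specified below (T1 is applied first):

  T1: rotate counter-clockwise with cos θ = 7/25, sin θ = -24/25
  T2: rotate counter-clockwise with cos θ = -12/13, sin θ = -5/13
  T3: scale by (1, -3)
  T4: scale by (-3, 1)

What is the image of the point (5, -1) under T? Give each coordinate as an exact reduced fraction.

T1 rotate counter-clockwise with cos θ = 7/25, sin θ = -24/25: (5, -1) → (11/25, -127/25)
T2 rotate counter-clockwise with cos θ = -12/13, sin θ = -5/13: (11/25, -127/25) → (-59/25, 113/25)
T3 scale by (1, -3): (-59/25, 113/25) → (-59/25, -339/25)
T4 scale by (-3, 1): (-59/25, -339/25) → (177/25, -339/25)

T(p) = (177/25, -339/25)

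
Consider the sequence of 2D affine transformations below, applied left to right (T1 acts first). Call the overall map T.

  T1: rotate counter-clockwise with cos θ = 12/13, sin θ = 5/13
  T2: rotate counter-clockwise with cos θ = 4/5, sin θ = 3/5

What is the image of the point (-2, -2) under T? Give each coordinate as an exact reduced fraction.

T(p) = (46/65, -178/65)

T1 rotate counter-clockwise with cos θ = 12/13, sin θ = 5/13: (-2, -2) → (-14/13, -34/13)
T2 rotate counter-clockwise with cos θ = 4/5, sin θ = 3/5: (-14/13, -34/13) → (46/65, -178/65)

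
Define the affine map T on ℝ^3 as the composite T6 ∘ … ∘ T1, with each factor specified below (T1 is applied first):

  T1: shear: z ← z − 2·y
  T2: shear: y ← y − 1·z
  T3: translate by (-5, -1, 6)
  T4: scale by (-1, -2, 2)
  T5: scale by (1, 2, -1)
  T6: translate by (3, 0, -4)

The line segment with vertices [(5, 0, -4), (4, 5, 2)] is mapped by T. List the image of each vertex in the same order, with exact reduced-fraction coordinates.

T1 shear: z ← z − 2·y: (5, 0, -4) → (5, 0, -4); (4, 5, 2) → (4, 5, -8)
T2 shear: y ← y − 1·z: (5, 0, -4) → (5, 4, -4); (4, 5, -8) → (4, 13, -8)
T3 translate by (-5, -1, 6): (5, 4, -4) → (0, 3, 2); (4, 13, -8) → (-1, 12, -2)
T4 scale by (-1, -2, 2): (0, 3, 2) → (0, -6, 4); (-1, 12, -2) → (1, -24, -4)
T5 scale by (1, 2, -1): (0, -6, 4) → (0, -12, -4); (1, -24, -4) → (1, -48, 4)
T6 translate by (3, 0, -4): (0, -12, -4) → (3, -12, -8); (1, -48, 4) → (4, -48, 0)

image vertices: (3, -12, -8), (4, -48, 0)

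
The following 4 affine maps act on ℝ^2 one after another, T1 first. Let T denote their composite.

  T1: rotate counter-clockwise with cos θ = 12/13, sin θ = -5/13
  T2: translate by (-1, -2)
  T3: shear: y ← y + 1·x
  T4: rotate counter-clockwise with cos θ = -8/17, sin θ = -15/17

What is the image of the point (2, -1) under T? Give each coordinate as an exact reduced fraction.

T(p) = (-678/221, 246/221)

T1 rotate counter-clockwise with cos θ = 12/13, sin θ = -5/13: (2, -1) → (19/13, -22/13)
T2 translate by (-1, -2): (19/13, -22/13) → (6/13, -48/13)
T3 shear: y ← y + 1·x: (6/13, -48/13) → (6/13, -42/13)
T4 rotate counter-clockwise with cos θ = -8/17, sin θ = -15/17: (6/13, -42/13) → (-678/221, 246/221)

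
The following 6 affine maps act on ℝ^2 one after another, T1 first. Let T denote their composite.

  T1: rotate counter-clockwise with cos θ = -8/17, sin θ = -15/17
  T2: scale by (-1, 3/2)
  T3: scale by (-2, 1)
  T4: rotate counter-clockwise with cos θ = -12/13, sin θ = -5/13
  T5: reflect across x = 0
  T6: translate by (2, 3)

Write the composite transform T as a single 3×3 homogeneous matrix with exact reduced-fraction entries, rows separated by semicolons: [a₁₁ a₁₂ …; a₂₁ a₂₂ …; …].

T = [-159/442 420/221 2; 350/221 -6/221 3; 0 0 1]

T1 = [-8/17 15/17 0; -15/17 -8/17 0; 0 0 1]
T2·T1 = [8/17 -15/17 0; -45/34 -12/17 0; 0 0 1]
T3·…·T1 = [-16/17 30/17 0; -45/34 -12/17 0; 0 0 1]
T4·…·T1 = [159/442 -420/221 0; 350/221 -6/221 0; 0 0 1]
T5·…·T1 = [-159/442 420/221 0; 350/221 -6/221 0; 0 0 1]
T6·…·T1 = [-159/442 420/221 2; 350/221 -6/221 3; 0 0 1]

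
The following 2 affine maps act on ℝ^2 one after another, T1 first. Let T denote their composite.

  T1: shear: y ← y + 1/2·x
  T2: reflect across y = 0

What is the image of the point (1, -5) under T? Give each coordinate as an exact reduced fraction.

T1 shear: y ← y + 1/2·x: (1, -5) → (1, -9/2)
T2 reflect across y = 0: (1, -9/2) → (1, 9/2)

T(p) = (1, 9/2)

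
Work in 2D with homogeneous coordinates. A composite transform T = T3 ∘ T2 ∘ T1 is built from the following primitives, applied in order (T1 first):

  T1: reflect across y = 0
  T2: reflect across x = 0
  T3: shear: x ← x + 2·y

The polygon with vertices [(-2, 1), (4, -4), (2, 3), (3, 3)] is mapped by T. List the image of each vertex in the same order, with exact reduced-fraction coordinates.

image vertices: (0, -1), (4, 4), (-8, -3), (-9, -3)

T1 reflect across y = 0: (-2, 1) → (-2, -1); (4, -4) → (4, 4); (2, 3) → (2, -3); (3, 3) → (3, -3)
T2 reflect across x = 0: (-2, -1) → (2, -1); (4, 4) → (-4, 4); (2, -3) → (-2, -3); (3, -3) → (-3, -3)
T3 shear: x ← x + 2·y: (2, -1) → (0, -1); (-4, 4) → (4, 4); (-2, -3) → (-8, -3); (-3, -3) → (-9, -3)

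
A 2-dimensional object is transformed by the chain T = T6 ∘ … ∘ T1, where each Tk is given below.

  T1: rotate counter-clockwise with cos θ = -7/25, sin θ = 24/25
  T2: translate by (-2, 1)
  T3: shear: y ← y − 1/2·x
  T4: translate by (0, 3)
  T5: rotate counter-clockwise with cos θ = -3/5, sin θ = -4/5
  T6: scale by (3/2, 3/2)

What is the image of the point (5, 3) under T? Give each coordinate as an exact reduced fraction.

T1 rotate counter-clockwise with cos θ = -7/25, sin θ = 24/25: (5, 3) → (-107/25, 99/25)
T2 translate by (-2, 1): (-107/25, 99/25) → (-157/25, 124/25)
T3 shear: y ← y − 1/2·x: (-157/25, 124/25) → (-157/25, 81/10)
T4 translate by (0, 3): (-157/25, 81/10) → (-157/25, 111/10)
T5 rotate counter-clockwise with cos θ = -3/5, sin θ = -4/5: (-157/25, 111/10) → (1581/125, -409/250)
T6 scale by (3/2, 3/2): (1581/125, -409/250) → (4743/250, -1227/500)

T(p) = (4743/250, -1227/500)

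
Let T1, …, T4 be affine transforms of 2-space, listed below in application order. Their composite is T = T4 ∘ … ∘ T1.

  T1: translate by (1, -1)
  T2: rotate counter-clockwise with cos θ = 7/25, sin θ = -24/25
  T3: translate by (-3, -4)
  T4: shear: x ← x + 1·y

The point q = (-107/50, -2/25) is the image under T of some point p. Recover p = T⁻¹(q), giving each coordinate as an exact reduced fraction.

T1 = [1 0 1; 0 1 -1; 0 0 1]
T2·T1 = [7/25 24/25 -17/25; -24/25 7/25 -31/25; 0 0 1]
T3·…·T1 = [7/25 24/25 -92/25; -24/25 7/25 -131/25; 0 0 1]
T4·…·T1 = [-17/25 31/25 -223/25; -24/25 7/25 -131/25; 0 0 1]
det M = 1; M⁻¹ = [7/25 -31/25 -4; 24/25 -17/25 5; 0 0 1]
M⁻¹ · (-107/50, -2/25)ᵀ = (-9/2, 3)ᵀ

p = (-9/2, 3)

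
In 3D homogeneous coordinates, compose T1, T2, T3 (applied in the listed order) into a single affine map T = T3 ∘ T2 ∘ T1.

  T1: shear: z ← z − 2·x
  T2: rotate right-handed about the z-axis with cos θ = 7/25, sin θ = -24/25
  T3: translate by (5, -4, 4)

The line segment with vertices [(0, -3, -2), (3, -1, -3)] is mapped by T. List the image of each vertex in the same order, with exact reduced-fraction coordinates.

image vertices: (53/25, -121/25, 2), (122/25, -179/25, -5)

T1 shear: z ← z − 2·x: (0, -3, -2) → (0, -3, -2); (3, -1, -3) → (3, -1, -9)
T2 rotate right-handed about the z-axis with cos θ = 7/25, sin θ = -24/25: (0, -3, -2) → (-72/25, -21/25, -2); (3, -1, -9) → (-3/25, -79/25, -9)
T3 translate by (5, -4, 4): (-72/25, -21/25, -2) → (53/25, -121/25, 2); (-3/25, -79/25, -9) → (122/25, -179/25, -5)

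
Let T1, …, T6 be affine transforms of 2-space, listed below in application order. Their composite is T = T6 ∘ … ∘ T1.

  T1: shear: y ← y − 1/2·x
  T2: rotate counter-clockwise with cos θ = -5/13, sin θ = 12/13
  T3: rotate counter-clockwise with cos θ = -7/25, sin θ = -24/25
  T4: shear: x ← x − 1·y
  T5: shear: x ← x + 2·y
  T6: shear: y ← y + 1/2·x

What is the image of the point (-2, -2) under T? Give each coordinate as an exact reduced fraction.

T(p) = (-201/65, -359/130)

T1 shear: y ← y − 1/2·x: (-2, -2) → (-2, -1)
T2 rotate counter-clockwise with cos θ = -5/13, sin θ = 12/13: (-2, -1) → (22/13, -19/13)
T3 rotate counter-clockwise with cos θ = -7/25, sin θ = -24/25: (22/13, -19/13) → (-122/65, -79/65)
T4 shear: x ← x − 1·y: (-122/65, -79/65) → (-43/65, -79/65)
T5 shear: x ← x + 2·y: (-43/65, -79/65) → (-201/65, -79/65)
T6 shear: y ← y + 1/2·x: (-201/65, -79/65) → (-201/65, -359/130)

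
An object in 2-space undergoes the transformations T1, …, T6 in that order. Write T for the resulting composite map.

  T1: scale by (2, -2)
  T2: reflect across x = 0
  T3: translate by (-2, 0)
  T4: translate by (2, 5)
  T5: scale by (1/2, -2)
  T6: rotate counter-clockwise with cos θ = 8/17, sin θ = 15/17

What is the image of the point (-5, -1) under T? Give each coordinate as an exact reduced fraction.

T1 scale by (2, -2): (-5, -1) → (-10, 2)
T2 reflect across x = 0: (-10, 2) → (10, 2)
T3 translate by (-2, 0): (10, 2) → (8, 2)
T4 translate by (2, 5): (8, 2) → (10, 7)
T5 scale by (1/2, -2): (10, 7) → (5, -14)
T6 rotate counter-clockwise with cos θ = 8/17, sin θ = 15/17: (5, -14) → (250/17, -37/17)

T(p) = (250/17, -37/17)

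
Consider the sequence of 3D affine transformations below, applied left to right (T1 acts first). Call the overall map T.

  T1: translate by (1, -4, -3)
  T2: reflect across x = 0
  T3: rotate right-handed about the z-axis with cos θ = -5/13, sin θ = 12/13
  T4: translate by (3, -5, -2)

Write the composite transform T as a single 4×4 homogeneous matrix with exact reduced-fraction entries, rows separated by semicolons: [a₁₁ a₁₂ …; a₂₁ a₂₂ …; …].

T1 = [1 0 0 1; 0 1 0 -4; 0 0 1 -3; 0 0 0 1]
T2·T1 = [-1 0 0 -1; 0 1 0 -4; 0 0 1 -3; 0 0 0 1]
T3·…·T1 = [5/13 -12/13 0 53/13; -12/13 -5/13 0 8/13; 0 0 1 -3; 0 0 0 1]
T4·…·T1 = [5/13 -12/13 0 92/13; -12/13 -5/13 0 -57/13; 0 0 1 -5; 0 0 0 1]

T = [5/13 -12/13 0 92/13; -12/13 -5/13 0 -57/13; 0 0 1 -5; 0 0 0 1]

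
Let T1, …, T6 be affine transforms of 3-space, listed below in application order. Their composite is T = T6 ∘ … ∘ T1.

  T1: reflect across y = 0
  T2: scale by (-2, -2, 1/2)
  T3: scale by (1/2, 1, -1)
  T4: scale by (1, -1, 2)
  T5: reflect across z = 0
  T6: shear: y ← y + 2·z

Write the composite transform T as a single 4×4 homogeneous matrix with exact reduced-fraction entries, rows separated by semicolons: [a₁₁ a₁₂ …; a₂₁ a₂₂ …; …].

T1 = [1 0 0 0; 0 -1 0 0; 0 0 1 0; 0 0 0 1]
T2·T1 = [-2 0 0 0; 0 2 0 0; 0 0 1/2 0; 0 0 0 1]
T3·…·T1 = [-1 0 0 0; 0 2 0 0; 0 0 -1/2 0; 0 0 0 1]
T4·…·T1 = [-1 0 0 0; 0 -2 0 0; 0 0 -1 0; 0 0 0 1]
T5·…·T1 = [-1 0 0 0; 0 -2 0 0; 0 0 1 0; 0 0 0 1]
T6·…·T1 = [-1 0 0 0; 0 -2 2 0; 0 0 1 0; 0 0 0 1]

T = [-1 0 0 0; 0 -2 2 0; 0 0 1 0; 0 0 0 1]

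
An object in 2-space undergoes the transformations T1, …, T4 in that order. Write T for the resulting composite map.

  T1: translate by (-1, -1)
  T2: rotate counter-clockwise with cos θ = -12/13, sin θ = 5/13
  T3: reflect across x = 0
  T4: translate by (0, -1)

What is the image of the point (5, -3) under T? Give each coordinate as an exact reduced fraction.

T1 translate by (-1, -1): (5, -3) → (4, -4)
T2 rotate counter-clockwise with cos θ = -12/13, sin θ = 5/13: (4, -4) → (-28/13, 68/13)
T3 reflect across x = 0: (-28/13, 68/13) → (28/13, 68/13)
T4 translate by (0, -1): (28/13, 68/13) → (28/13, 55/13)

T(p) = (28/13, 55/13)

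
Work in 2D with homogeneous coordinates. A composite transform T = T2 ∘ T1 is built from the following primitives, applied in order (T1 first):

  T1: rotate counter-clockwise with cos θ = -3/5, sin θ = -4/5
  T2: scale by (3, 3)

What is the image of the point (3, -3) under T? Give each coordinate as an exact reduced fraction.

T(p) = (-63/5, -9/5)

T1 rotate counter-clockwise with cos θ = -3/5, sin θ = -4/5: (3, -3) → (-21/5, -3/5)
T2 scale by (3, 3): (-21/5, -3/5) → (-63/5, -9/5)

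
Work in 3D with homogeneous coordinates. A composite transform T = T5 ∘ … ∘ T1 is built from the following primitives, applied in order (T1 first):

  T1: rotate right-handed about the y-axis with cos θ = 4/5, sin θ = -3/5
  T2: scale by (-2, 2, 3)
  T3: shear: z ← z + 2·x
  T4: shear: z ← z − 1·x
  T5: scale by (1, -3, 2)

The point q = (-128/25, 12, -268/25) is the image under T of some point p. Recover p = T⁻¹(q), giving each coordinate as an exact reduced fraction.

p = (2, -2, -8/5)

T1 = [4/5 0 -3/5 0; 0 1 0 0; 3/5 0 4/5 0; 0 0 0 1]
T2·T1 = [-8/5 0 6/5 0; 0 2 0 0; 9/5 0 12/5 0; 0 0 0 1]
T3·…·T1 = [-8/5 0 6/5 0; 0 2 0 0; -7/5 0 24/5 0; 0 0 0 1]
T4·…·T1 = [-8/5 0 6/5 0; 0 2 0 0; 1/5 0 18/5 0; 0 0 0 1]
T5·…·T1 = [-8/5 0 6/5 0; 0 -6 0 0; 2/5 0 36/5 0; 0 0 0 1]
det M = 72; M⁻¹ = [-3/5 0 1/10 0; 0 -1/6 0 0; 1/30 0 2/15 0; 0 0 0 1]
M⁻¹ · (-128/25, 12, -268/25)ᵀ = (2, -2, -8/5)ᵀ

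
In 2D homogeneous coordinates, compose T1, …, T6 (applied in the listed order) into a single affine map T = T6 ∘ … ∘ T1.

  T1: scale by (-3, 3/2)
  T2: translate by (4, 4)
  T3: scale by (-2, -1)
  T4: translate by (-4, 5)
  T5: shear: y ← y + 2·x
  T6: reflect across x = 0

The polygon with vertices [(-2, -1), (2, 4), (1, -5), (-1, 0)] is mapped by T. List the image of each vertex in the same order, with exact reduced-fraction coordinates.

image vertices: (24, -91/2), (0, -5), (6, -7/2), (18, -35)

T1 scale by (-3, 3/2): (-2, -1) → (6, -3/2); (2, 4) → (-6, 6); (1, -5) → (-3, -15/2); (-1, 0) → (3, 0)
T2 translate by (4, 4): (6, -3/2) → (10, 5/2); (-6, 6) → (-2, 10); (-3, -15/2) → (1, -7/2); (3, 0) → (7, 4)
T3 scale by (-2, -1): (10, 5/2) → (-20, -5/2); (-2, 10) → (4, -10); (1, -7/2) → (-2, 7/2); (7, 4) → (-14, -4)
T4 translate by (-4, 5): (-20, -5/2) → (-24, 5/2); (4, -10) → (0, -5); (-2, 7/2) → (-6, 17/2); (-14, -4) → (-18, 1)
T5 shear: y ← y + 2·x: (-24, 5/2) → (-24, -91/2); (0, -5) → (0, -5); (-6, 17/2) → (-6, -7/2); (-18, 1) → (-18, -35)
T6 reflect across x = 0: (-24, -91/2) → (24, -91/2); (0, -5) → (0, -5); (-6, -7/2) → (6, -7/2); (-18, -35) → (18, -35)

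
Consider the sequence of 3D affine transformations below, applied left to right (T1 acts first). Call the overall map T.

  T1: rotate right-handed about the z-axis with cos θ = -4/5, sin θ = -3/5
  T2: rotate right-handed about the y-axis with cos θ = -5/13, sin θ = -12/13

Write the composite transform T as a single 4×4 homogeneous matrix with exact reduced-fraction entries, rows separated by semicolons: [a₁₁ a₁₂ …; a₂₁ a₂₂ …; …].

T1 = [-4/5 3/5 0 0; -3/5 -4/5 0 0; 0 0 1 0; 0 0 0 1]
T2·T1 = [4/13 -3/13 -12/13 0; -3/5 -4/5 0 0; -48/65 36/65 -5/13 0; 0 0 0 1]

T = [4/13 -3/13 -12/13 0; -3/5 -4/5 0 0; -48/65 36/65 -5/13 0; 0 0 0 1]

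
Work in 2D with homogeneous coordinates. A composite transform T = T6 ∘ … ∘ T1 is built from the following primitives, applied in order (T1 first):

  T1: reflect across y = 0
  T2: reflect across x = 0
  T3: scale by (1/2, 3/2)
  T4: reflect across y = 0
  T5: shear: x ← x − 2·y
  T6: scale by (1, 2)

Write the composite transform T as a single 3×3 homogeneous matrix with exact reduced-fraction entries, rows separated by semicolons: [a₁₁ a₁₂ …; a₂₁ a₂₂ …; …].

T = [-1/2 -3 0; 0 3 0; 0 0 1]

T1 = [1 0 0; 0 -1 0; 0 0 1]
T2·T1 = [-1 0 0; 0 -1 0; 0 0 1]
T3·…·T1 = [-1/2 0 0; 0 -3/2 0; 0 0 1]
T4·…·T1 = [-1/2 0 0; 0 3/2 0; 0 0 1]
T5·…·T1 = [-1/2 -3 0; 0 3/2 0; 0 0 1]
T6·…·T1 = [-1/2 -3 0; 0 3 0; 0 0 1]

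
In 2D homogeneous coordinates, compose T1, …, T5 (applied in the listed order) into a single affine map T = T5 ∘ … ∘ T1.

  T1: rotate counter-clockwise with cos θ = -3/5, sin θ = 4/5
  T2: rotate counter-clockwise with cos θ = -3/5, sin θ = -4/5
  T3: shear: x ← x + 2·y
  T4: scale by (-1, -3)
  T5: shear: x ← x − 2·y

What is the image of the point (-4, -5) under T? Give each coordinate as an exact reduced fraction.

T1 rotate counter-clockwise with cos θ = -3/5, sin θ = 4/5: (-4, -5) → (32/5, -1/5)
T2 rotate counter-clockwise with cos θ = -3/5, sin θ = -4/5: (32/5, -1/5) → (-4, -5)
T3 shear: x ← x + 2·y: (-4, -5) → (-14, -5)
T4 scale by (-1, -3): (-14, -5) → (14, 15)
T5 shear: x ← x − 2·y: (14, 15) → (-16, 15)

T(p) = (-16, 15)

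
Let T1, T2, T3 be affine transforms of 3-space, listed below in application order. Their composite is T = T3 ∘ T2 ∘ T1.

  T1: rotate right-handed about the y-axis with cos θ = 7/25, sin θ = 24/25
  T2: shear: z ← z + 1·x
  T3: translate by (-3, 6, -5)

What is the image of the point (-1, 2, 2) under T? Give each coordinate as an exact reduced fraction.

T(p) = (-34/25, 8, -46/25)

T1 rotate right-handed about the y-axis with cos θ = 7/25, sin θ = 24/25: (-1, 2, 2) → (41/25, 2, 38/25)
T2 shear: z ← z + 1·x: (41/25, 2, 38/25) → (41/25, 2, 79/25)
T3 translate by (-3, 6, -5): (41/25, 2, 79/25) → (-34/25, 8, -46/25)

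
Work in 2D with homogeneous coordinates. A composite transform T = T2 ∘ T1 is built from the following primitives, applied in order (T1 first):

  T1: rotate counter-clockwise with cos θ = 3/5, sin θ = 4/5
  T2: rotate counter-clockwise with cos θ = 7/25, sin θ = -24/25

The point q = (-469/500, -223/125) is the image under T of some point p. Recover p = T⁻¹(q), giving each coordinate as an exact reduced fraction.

p = (-1/4, -2)

T1 = [3/5 -4/5 0; 4/5 3/5 0; 0 0 1]
T2·T1 = [117/125 44/125 0; -44/125 117/125 0; 0 0 1]
det M = 1; M⁻¹ = [117/125 -44/125 0; 44/125 117/125 0; 0 0 1]
M⁻¹ · (-469/500, -223/125)ᵀ = (-1/4, -2)ᵀ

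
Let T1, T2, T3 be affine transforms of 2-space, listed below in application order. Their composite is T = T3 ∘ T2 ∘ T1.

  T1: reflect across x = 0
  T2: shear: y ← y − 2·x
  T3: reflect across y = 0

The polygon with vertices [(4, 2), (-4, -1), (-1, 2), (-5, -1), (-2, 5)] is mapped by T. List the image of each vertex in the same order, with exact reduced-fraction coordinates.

T1 reflect across x = 0: (4, 2) → (-4, 2); (-4, -1) → (4, -1); (-1, 2) → (1, 2); (-5, -1) → (5, -1); (-2, 5) → (2, 5)
T2 shear: y ← y − 2·x: (-4, 2) → (-4, 10); (4, -1) → (4, -9); (1, 2) → (1, 0); (5, -1) → (5, -11); (2, 5) → (2, 1)
T3 reflect across y = 0: (-4, 10) → (-4, -10); (4, -9) → (4, 9); (1, 0) → (1, 0); (5, -11) → (5, 11); (2, 1) → (2, -1)

image vertices: (-4, -10), (4, 9), (1, 0), (5, 11), (2, -1)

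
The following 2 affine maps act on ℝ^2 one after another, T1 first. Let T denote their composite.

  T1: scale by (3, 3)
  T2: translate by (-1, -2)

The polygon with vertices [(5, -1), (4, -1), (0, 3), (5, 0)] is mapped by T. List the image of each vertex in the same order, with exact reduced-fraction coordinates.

image vertices: (14, -5), (11, -5), (-1, 7), (14, -2)

T1 scale by (3, 3): (5, -1) → (15, -3); (4, -1) → (12, -3); (0, 3) → (0, 9); (5, 0) → (15, 0)
T2 translate by (-1, -2): (15, -3) → (14, -5); (12, -3) → (11, -5); (0, 9) → (-1, 7); (15, 0) → (14, -2)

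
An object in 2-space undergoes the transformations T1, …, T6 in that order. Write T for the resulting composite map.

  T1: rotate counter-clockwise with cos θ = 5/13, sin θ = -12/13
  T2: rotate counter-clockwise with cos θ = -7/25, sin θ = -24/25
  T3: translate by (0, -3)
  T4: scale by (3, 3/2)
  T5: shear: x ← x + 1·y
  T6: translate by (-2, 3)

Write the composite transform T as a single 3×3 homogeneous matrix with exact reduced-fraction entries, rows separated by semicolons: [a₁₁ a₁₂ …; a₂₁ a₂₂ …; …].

T = [-1023/325 -753/650 -13/2; -54/325 -969/650 -3/2; 0 0 1]

T1 = [5/13 12/13 0; -12/13 5/13 0; 0 0 1]
T2·T1 = [-323/325 36/325 0; -36/325 -323/325 0; 0 0 1]
T3·…·T1 = [-323/325 36/325 0; -36/325 -323/325 -3; 0 0 1]
T4·…·T1 = [-969/325 108/325 0; -54/325 -969/650 -9/2; 0 0 1]
T5·…·T1 = [-1023/325 -753/650 -9/2; -54/325 -969/650 -9/2; 0 0 1]
T6·…·T1 = [-1023/325 -753/650 -13/2; -54/325 -969/650 -3/2; 0 0 1]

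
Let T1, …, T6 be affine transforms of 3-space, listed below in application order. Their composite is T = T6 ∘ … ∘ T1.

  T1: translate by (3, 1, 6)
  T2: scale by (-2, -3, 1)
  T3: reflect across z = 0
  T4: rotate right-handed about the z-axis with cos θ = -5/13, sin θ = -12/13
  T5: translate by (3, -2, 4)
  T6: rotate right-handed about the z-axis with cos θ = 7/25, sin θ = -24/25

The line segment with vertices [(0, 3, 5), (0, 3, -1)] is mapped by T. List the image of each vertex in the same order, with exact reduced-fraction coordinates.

image vertices: (2019/325, 2542/325, -7), (2019/325, 2542/325, -1)

T1 translate by (3, 1, 6): (0, 3, 5) → (3, 4, 11); (0, 3, -1) → (3, 4, 5)
T2 scale by (-2, -3, 1): (3, 4, 11) → (-6, -12, 11); (3, 4, 5) → (-6, -12, 5)
T3 reflect across z = 0: (-6, -12, 11) → (-6, -12, -11); (-6, -12, 5) → (-6, -12, -5)
T4 rotate right-handed about the z-axis with cos θ = -5/13, sin θ = -12/13: (-6, -12, -11) → (-114/13, 132/13, -11); (-6, -12, -5) → (-114/13, 132/13, -5)
T5 translate by (3, -2, 4): (-114/13, 132/13, -11) → (-75/13, 106/13, -7); (-114/13, 132/13, -5) → (-75/13, 106/13, -1)
T6 rotate right-handed about the z-axis with cos θ = 7/25, sin θ = -24/25: (-75/13, 106/13, -7) → (2019/325, 2542/325, -7); (-75/13, 106/13, -1) → (2019/325, 2542/325, -1)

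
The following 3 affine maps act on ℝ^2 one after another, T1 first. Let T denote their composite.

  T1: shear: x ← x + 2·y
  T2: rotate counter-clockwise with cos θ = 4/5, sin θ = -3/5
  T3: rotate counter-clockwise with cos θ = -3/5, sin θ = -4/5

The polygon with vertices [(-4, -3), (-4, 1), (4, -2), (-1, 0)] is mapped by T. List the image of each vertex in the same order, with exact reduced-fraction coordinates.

T1 shear: x ← x + 2·y: (-4, -3) → (-10, -3); (-4, 1) → (-2, 1); (4, -2) → (0, -2); (-1, 0) → (-1, 0)
T2 rotate counter-clockwise with cos θ = 4/5, sin θ = -3/5: (-10, -3) → (-49/5, 18/5); (-2, 1) → (-1, 2); (0, -2) → (-6/5, -8/5); (-1, 0) → (-4/5, 3/5)
T3 rotate counter-clockwise with cos θ = -3/5, sin θ = -4/5: (-49/5, 18/5) → (219/25, 142/25); (-1, 2) → (11/5, -2/5); (-6/5, -8/5) → (-14/25, 48/25); (-4/5, 3/5) → (24/25, 7/25)

image vertices: (219/25, 142/25), (11/5, -2/5), (-14/25, 48/25), (24/25, 7/25)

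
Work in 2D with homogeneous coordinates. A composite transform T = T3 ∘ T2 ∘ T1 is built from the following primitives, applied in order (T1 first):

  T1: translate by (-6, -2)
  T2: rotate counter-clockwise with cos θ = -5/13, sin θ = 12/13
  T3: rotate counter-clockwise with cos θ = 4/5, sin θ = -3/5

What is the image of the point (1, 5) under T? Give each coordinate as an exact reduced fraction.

T1 translate by (-6, -2): (1, 5) → (-5, 3)
T2 rotate counter-clockwise with cos θ = -5/13, sin θ = 12/13: (-5, 3) → (-11/13, -75/13)
T3 rotate counter-clockwise with cos θ = 4/5, sin θ = -3/5: (-11/13, -75/13) → (-269/65, -267/65)

T(p) = (-269/65, -267/65)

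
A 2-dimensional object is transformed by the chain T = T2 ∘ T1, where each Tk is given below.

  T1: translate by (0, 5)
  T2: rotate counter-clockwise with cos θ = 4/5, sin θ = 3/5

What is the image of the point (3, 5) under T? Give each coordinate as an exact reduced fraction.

T(p) = (-18/5, 49/5)

T1 translate by (0, 5): (3, 5) → (3, 10)
T2 rotate counter-clockwise with cos θ = 4/5, sin θ = 3/5: (3, 10) → (-18/5, 49/5)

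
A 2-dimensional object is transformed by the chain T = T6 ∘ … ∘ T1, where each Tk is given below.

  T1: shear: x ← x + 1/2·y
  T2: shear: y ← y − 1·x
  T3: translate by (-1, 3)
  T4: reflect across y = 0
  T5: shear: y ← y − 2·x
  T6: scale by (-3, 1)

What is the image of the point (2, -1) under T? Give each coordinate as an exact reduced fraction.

T1 shear: x ← x + 1/2·y: (2, -1) → (3/2, -1)
T2 shear: y ← y − 1·x: (3/2, -1) → (3/2, -5/2)
T3 translate by (-1, 3): (3/2, -5/2) → (1/2, 1/2)
T4 reflect across y = 0: (1/2, 1/2) → (1/2, -1/2)
T5 shear: y ← y − 2·x: (1/2, -1/2) → (1/2, -3/2)
T6 scale by (-3, 1): (1/2, -3/2) → (-3/2, -3/2)

T(p) = (-3/2, -3/2)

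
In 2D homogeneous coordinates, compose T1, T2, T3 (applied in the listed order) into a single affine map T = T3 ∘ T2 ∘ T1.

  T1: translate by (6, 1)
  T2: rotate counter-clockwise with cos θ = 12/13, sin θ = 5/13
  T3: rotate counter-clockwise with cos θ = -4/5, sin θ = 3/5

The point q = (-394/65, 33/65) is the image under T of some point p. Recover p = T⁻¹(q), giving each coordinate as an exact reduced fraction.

p = (0, 0)

T1 = [1 0 6; 0 1 1; 0 0 1]
T2·T1 = [12/13 -5/13 67/13; 5/13 12/13 42/13; 0 0 1]
T3·…·T1 = [-63/65 -16/65 -394/65; 16/65 -63/65 33/65; 0 0 1]
det M = 1; M⁻¹ = [-63/65 16/65 -6; -16/65 -63/65 -1; 0 0 1]
M⁻¹ · (-394/65, 33/65)ᵀ = (0, 0)ᵀ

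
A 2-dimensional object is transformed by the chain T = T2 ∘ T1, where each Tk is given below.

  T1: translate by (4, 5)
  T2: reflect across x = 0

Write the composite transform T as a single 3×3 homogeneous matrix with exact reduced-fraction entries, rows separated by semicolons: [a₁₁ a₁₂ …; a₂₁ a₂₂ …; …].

T1 = [1 0 4; 0 1 5; 0 0 1]
T2·T1 = [-1 0 -4; 0 1 5; 0 0 1]

T = [-1 0 -4; 0 1 5; 0 0 1]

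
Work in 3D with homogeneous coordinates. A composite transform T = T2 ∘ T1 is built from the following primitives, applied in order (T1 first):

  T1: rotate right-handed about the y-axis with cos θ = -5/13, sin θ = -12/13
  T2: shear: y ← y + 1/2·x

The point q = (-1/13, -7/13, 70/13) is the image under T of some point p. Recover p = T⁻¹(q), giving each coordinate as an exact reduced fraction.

p = (5, -1/2, -2)

T1 = [-5/13 0 -12/13 0; 0 1 0 0; 12/13 0 -5/13 0; 0 0 0 1]
T2·T1 = [-5/13 0 -12/13 0; -5/26 1 -6/13 0; 12/13 0 -5/13 0; 0 0 0 1]
det M = 1; M⁻¹ = [-5/13 0 12/13 0; -1/2 1 0 0; -12/13 0 -5/13 0; 0 0 0 1]
M⁻¹ · (-1/13, -7/13, 70/13)ᵀ = (5, -1/2, -2)ᵀ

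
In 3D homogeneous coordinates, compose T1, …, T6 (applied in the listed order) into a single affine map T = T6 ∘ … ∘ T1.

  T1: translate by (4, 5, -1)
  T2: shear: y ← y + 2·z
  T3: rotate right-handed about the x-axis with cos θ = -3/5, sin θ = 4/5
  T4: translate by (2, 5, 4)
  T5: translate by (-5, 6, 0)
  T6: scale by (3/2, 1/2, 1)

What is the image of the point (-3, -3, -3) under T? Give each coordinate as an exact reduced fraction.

T(p) = (-3, 89/10, 8/5)

T1 translate by (4, 5, -1): (-3, -3, -3) → (1, 2, -4)
T2 shear: y ← y + 2·z: (1, 2, -4) → (1, -6, -4)
T3 rotate right-handed about the x-axis with cos θ = -3/5, sin θ = 4/5: (1, -6, -4) → (1, 34/5, -12/5)
T4 translate by (2, 5, 4): (1, 34/5, -12/5) → (3, 59/5, 8/5)
T5 translate by (-5, 6, 0): (3, 59/5, 8/5) → (-2, 89/5, 8/5)
T6 scale by (3/2, 1/2, 1): (-2, 89/5, 8/5) → (-3, 89/10, 8/5)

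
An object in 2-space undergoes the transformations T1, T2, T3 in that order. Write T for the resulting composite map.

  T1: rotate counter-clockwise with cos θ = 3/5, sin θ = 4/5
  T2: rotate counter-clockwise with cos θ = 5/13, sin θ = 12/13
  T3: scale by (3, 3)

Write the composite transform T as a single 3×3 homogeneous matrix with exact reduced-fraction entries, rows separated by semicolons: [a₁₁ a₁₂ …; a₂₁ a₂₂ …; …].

T = [-99/65 -168/65 0; 168/65 -99/65 0; 0 0 1]

T1 = [3/5 -4/5 0; 4/5 3/5 0; 0 0 1]
T2·T1 = [-33/65 -56/65 0; 56/65 -33/65 0; 0 0 1]
T3·…·T1 = [-99/65 -168/65 0; 168/65 -99/65 0; 0 0 1]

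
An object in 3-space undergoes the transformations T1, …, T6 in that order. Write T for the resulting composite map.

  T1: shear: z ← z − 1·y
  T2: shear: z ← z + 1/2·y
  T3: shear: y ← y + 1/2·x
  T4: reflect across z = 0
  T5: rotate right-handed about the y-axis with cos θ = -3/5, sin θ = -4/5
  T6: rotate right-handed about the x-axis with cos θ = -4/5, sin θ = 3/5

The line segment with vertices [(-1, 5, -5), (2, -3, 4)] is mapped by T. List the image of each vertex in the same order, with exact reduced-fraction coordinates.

T1 shear: z ← z − 1·y: (-1, 5, -5) → (-1, 5, -10); (2, -3, 4) → (2, -3, 7)
T2 shear: z ← z + 1/2·y: (-1, 5, -10) → (-1, 5, -15/2); (2, -3, 7) → (2, -3, 11/2)
T3 shear: y ← y + 1/2·x: (-1, 5, -15/2) → (-1, 9/2, -15/2); (2, -3, 11/2) → (2, -2, 11/2)
T4 reflect across z = 0: (-1, 9/2, -15/2) → (-1, 9/2, 15/2); (2, -2, 11/2) → (2, -2, -11/2)
T5 rotate right-handed about the y-axis with cos θ = -3/5, sin θ = -4/5: (-1, 9/2, 15/2) → (-27/5, 9/2, -53/10); (2, -2, -11/2) → (16/5, -2, 49/10)
T6 rotate right-handed about the x-axis with cos θ = -4/5, sin θ = 3/5: (-27/5, 9/2, -53/10) → (-27/5, -21/50, 347/50); (16/5, -2, 49/10) → (16/5, -67/50, -128/25)

image vertices: (-27/5, -21/50, 347/50), (16/5, -67/50, -128/25)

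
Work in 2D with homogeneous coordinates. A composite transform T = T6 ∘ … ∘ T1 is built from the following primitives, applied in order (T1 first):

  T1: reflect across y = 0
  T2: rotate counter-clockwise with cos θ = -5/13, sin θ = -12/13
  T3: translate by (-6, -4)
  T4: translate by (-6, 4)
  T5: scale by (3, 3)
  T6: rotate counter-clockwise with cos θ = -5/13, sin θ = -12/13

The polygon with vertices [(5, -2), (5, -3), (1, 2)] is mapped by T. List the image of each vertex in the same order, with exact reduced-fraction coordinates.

T1 reflect across y = 0: (5, -2) → (5, 2); (5, -3) → (5, 3); (1, 2) → (1, -2)
T2 rotate counter-clockwise with cos θ = -5/13, sin θ = -12/13: (5, 2) → (-1/13, -70/13); (5, 3) → (11/13, -75/13); (1, -2) → (-29/13, -2/13)
T3 translate by (-6, -4): (-1/13, -70/13) → (-79/13, -122/13); (11/13, -75/13) → (-67/13, -127/13); (-29/13, -2/13) → (-107/13, -54/13)
T4 translate by (-6, 4): (-79/13, -122/13) → (-157/13, -70/13); (-67/13, -127/13) → (-145/13, -75/13); (-107/13, -54/13) → (-185/13, -2/13)
T5 scale by (3, 3): (-157/13, -70/13) → (-471/13, -210/13); (-145/13, -75/13) → (-435/13, -225/13); (-185/13, -2/13) → (-555/13, -6/13)
T6 rotate counter-clockwise with cos θ = -5/13, sin θ = -12/13: (-471/13, -210/13) → (-165/169, 6702/169); (-435/13, -225/13) → (-525/169, 6345/169); (-555/13, -6/13) → (2703/169, 6690/169)

image vertices: (-165/169, 6702/169), (-525/169, 6345/169), (2703/169, 6690/169)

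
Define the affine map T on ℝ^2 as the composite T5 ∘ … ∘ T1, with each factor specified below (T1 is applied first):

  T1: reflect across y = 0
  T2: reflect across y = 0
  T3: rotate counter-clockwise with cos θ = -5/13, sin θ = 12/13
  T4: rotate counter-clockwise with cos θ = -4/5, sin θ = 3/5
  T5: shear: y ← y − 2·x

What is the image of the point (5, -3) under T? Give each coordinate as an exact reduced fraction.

T1 reflect across y = 0: (5, -3) → (5, 3)
T2 reflect across y = 0: (5, 3) → (5, -3)
T3 rotate counter-clockwise with cos θ = -5/13, sin θ = 12/13: (5, -3) → (11/13, 75/13)
T4 rotate counter-clockwise with cos θ = -4/5, sin θ = 3/5: (11/13, 75/13) → (-269/65, -267/65)
T5 shear: y ← y − 2·x: (-269/65, -267/65) → (-269/65, 271/65)

T(p) = (-269/65, 271/65)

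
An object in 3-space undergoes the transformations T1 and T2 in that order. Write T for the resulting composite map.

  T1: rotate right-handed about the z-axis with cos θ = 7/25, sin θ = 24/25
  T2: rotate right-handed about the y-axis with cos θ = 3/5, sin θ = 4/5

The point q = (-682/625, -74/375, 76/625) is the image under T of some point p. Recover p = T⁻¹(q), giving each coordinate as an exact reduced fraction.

p = (-2/5, 2/3, -4/5)

T1 = [7/25 -24/25 0 0; 24/25 7/25 0 0; 0 0 1 0; 0 0 0 1]
T2·T1 = [21/125 -72/125 4/5 0; 24/25 7/25 0 0; -28/125 96/125 3/5 0; 0 0 0 1]
det M = 1; M⁻¹ = [21/125 24/25 -28/125 0; -72/125 7/25 96/125 0; 4/5 0 3/5 0; 0 0 0 1]
M⁻¹ · (-682/625, -74/375, 76/625)ᵀ = (-2/5, 2/3, -4/5)ᵀ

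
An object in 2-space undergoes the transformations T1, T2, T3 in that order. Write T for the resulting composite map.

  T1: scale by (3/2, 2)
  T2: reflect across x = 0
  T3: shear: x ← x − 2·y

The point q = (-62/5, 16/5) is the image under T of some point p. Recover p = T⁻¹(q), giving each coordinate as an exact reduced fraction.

p = (4, 8/5)

T1 = [3/2 0 0; 0 2 0; 0 0 1]
T2·T1 = [-3/2 0 0; 0 2 0; 0 0 1]
T3·…·T1 = [-3/2 -4 0; 0 2 0; 0 0 1]
det M = -3; M⁻¹ = [-2/3 -4/3 0; 0 1/2 0; 0 0 1]
M⁻¹ · (-62/5, 16/5)ᵀ = (4, 8/5)ᵀ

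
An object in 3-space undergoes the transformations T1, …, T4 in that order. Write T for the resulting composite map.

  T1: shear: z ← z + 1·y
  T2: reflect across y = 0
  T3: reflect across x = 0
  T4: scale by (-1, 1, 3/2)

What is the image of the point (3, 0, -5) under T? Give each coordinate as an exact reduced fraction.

T(p) = (3, 0, -15/2)

T1 shear: z ← z + 1·y: (3, 0, -5) → (3, 0, -5)
T2 reflect across y = 0: (3, 0, -5) → (3, 0, -5)
T3 reflect across x = 0: (3, 0, -5) → (-3, 0, -5)
T4 scale by (-1, 1, 3/2): (-3, 0, -5) → (3, 0, -15/2)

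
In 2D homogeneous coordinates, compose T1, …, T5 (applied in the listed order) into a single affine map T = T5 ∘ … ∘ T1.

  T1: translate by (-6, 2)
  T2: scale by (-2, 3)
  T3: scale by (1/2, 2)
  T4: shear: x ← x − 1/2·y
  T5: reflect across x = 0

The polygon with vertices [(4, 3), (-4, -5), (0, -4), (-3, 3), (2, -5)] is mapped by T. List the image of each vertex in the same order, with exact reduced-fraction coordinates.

image vertices: (13, 30), (-19, -18), (-12, -12), (6, 30), (-13, -18)

T1 translate by (-6, 2): (4, 3) → (-2, 5); (-4, -5) → (-10, -3); (0, -4) → (-6, -2); (-3, 3) → (-9, 5); (2, -5) → (-4, -3)
T2 scale by (-2, 3): (-2, 5) → (4, 15); (-10, -3) → (20, -9); (-6, -2) → (12, -6); (-9, 5) → (18, 15); (-4, -3) → (8, -9)
T3 scale by (1/2, 2): (4, 15) → (2, 30); (20, -9) → (10, -18); (12, -6) → (6, -12); (18, 15) → (9, 30); (8, -9) → (4, -18)
T4 shear: x ← x − 1/2·y: (2, 30) → (-13, 30); (10, -18) → (19, -18); (6, -12) → (12, -12); (9, 30) → (-6, 30); (4, -18) → (13, -18)
T5 reflect across x = 0: (-13, 30) → (13, 30); (19, -18) → (-19, -18); (12, -12) → (-12, -12); (-6, 30) → (6, 30); (13, -18) → (-13, -18)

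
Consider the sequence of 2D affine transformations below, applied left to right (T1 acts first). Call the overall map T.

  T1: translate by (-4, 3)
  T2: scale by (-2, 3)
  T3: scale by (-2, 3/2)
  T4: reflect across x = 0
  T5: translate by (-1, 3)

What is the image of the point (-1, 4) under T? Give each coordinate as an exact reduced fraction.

T(p) = (19, 69/2)

T1 translate by (-4, 3): (-1, 4) → (-5, 7)
T2 scale by (-2, 3): (-5, 7) → (10, 21)
T3 scale by (-2, 3/2): (10, 21) → (-20, 63/2)
T4 reflect across x = 0: (-20, 63/2) → (20, 63/2)
T5 translate by (-1, 3): (20, 63/2) → (19, 69/2)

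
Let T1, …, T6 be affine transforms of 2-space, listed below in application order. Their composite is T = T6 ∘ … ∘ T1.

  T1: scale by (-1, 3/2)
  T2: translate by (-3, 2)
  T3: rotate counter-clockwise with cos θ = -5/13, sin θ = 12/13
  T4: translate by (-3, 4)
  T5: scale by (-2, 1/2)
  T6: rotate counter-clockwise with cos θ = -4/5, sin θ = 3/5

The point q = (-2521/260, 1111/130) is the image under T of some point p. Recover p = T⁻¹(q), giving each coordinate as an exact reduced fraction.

T1 = [-1 0 0; 0 3/2 0; 0 0 1]
T2·T1 = [-1 0 -3; 0 3/2 2; 0 0 1]
T3·…·T1 = [5/13 -18/13 -9/13; -12/13 -15/26 -46/13; 0 0 1]
T4·…·T1 = [5/13 -18/13 -48/13; -12/13 -15/26 6/13; 0 0 1]
T5·…·T1 = [-10/13 36/13 96/13; -6/13 -15/52 3/13; 0 0 1]
T6·…·T1 = [58/65 -531/260 -393/65; -6/65 123/65 276/65; 0 0 1]
det M = 3/2; M⁻¹ = [82/65 177/130 24/13; 4/65 116/195 -28/13; 0 0 1]
M⁻¹ · (-2521/260, 1111/130)ᵀ = (5/4, 7/3)ᵀ

p = (5/4, 7/3)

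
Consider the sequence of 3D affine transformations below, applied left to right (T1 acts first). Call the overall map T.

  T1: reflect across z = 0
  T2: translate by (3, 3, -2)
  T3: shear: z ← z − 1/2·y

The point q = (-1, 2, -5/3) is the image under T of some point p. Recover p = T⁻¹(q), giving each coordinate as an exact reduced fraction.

T1 = [1 0 0 0; 0 1 0 0; 0 0 -1 0; 0 0 0 1]
T2·T1 = [1 0 0 3; 0 1 0 3; 0 0 -1 -2; 0 0 0 1]
T3·…·T1 = [1 0 0 3; 0 1 0 3; 0 -1/2 -1 -7/2; 0 0 0 1]
det M = -1; M⁻¹ = [1 0 0 -3; 0 1 0 -3; 0 -1/2 -1 -2; 0 0 0 1]
M⁻¹ · (-1, 2, -5/3)ᵀ = (-4, -1, -4/3)ᵀ

p = (-4, -1, -4/3)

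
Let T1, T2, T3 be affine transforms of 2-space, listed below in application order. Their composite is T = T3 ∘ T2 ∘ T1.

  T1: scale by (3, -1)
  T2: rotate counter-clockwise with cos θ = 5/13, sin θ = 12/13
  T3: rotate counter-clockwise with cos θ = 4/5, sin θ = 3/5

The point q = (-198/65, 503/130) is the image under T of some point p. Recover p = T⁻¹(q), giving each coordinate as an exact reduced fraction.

T1 = [3 0 0; 0 -1 0; 0 0 1]
T2·T1 = [15/13 12/13 0; 36/13 -5/13 0; 0 0 1]
T3·…·T1 = [-48/65 63/65 0; 189/65 16/65 0; 0 0 1]
det M = -3; M⁻¹ = [-16/195 21/65 0; 63/65 16/65 0; 0 0 1]
M⁻¹ · (-198/65, 503/130)ᵀ = (3/2, -2)ᵀ

p = (3/2, -2)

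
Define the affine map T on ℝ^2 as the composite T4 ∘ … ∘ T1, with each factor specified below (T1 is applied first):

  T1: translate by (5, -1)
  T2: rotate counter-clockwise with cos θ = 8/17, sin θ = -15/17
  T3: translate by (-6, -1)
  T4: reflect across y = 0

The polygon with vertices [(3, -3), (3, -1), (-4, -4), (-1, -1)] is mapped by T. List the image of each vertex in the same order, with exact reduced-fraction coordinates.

image vertices: (-98/17, 169/17), (-4, 9), (-169/17, 72/17), (-100/17, 93/17)

T1 translate by (5, -1): (3, -3) → (8, -4); (3, -1) → (8, -2); (-4, -4) → (1, -5); (-1, -1) → (4, -2)
T2 rotate counter-clockwise with cos θ = 8/17, sin θ = -15/17: (8, -4) → (4/17, -152/17); (8, -2) → (2, -8); (1, -5) → (-67/17, -55/17); (4, -2) → (2/17, -76/17)
T3 translate by (-6, -1): (4/17, -152/17) → (-98/17, -169/17); (2, -8) → (-4, -9); (-67/17, -55/17) → (-169/17, -72/17); (2/17, -76/17) → (-100/17, -93/17)
T4 reflect across y = 0: (-98/17, -169/17) → (-98/17, 169/17); (-4, -9) → (-4, 9); (-169/17, -72/17) → (-169/17, 72/17); (-100/17, -93/17) → (-100/17, 93/17)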